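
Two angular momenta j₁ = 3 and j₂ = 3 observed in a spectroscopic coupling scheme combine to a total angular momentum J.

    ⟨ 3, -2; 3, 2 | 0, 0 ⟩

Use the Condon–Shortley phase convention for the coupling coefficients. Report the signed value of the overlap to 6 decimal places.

-0.377964  (= −√(1/7))

triangle: 6!·0!·0!/7! = 720/5040
(j±m)!: 1!·5!·5!·1!·0!·0! = 14400
prefactor² = (2J+1)·Δ·N² = 14400/7
  k=5: −1/(5!·1!·0!·0!·0!·0!) = -1/120
Σ = -1/120  ⇒  CG² = 14400/7·(-1/120)² = 1/7
CG = −√(1/7) = -0.377964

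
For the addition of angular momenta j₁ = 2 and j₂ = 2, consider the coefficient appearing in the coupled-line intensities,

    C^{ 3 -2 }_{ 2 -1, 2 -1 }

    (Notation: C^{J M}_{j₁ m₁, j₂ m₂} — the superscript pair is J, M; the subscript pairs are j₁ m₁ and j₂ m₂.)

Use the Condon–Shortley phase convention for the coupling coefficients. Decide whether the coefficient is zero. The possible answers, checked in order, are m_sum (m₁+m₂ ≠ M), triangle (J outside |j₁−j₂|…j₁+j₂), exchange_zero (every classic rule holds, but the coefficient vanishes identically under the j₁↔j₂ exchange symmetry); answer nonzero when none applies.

exchange_zero

m-sum: m₁+m₂ = -1+(-1) = -2, M = -2  ✓
triangle: |j₁−j₂| = 0 ≤ J = 3 ≤ j₁+j₂ = 4  ✓
exchange: j₁=j₂ and m₁=m₂, and (−1)^(j₁+j₂−J) = (−1)^1 = −1 forces ⟨j₁m₁;j₂m₂|JM⟩ = −⟨j₂m₂;j₁m₁|JM⟩ = −⟨j₁m₁;j₂m₂|JM⟩ ⇒ the coefficient vanishes identically
Racah sum check: Σ_k collapses to 0 ⇒ CG = 0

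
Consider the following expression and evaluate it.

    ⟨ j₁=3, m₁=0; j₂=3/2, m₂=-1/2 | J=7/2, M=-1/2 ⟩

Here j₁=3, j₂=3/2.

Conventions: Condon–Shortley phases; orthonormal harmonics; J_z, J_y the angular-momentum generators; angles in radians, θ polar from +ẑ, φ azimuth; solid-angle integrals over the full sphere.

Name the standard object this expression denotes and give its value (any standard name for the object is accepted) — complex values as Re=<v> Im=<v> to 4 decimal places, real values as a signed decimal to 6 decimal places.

Clebsch–Gordan coefficient, +√(2/21) ≈ +0.308607

This is a Clebsch–Gordan (vector-coupling) coefficient.
j₁+j₂−J=1  J+j₁−j₂=5  J−j₁+j₂=2  j₁+j₂+J+1=9
(j₁±m₁, j₂±m₂, J±M) = (3,3,1,2,3,4)
P² = 384/7
sum k=0..1:
  [0] +1/12 = 1/12
  [1] −1/24 = -1/24
S = 1/24
C² = P²·S² = 2/21 ; C = +0.308607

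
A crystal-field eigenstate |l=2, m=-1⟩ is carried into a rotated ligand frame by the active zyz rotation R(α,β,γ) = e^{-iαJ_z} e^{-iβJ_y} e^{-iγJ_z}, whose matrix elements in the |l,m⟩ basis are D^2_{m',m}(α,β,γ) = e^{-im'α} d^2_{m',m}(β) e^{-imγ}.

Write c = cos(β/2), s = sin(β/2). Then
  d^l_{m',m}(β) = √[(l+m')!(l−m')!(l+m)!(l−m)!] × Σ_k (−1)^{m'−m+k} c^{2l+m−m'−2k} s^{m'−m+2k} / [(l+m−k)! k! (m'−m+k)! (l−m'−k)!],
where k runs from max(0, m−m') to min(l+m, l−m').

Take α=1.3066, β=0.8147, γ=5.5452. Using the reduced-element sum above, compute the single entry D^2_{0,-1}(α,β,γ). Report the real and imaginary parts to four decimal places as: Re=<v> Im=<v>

D^2_{0,-1}(1.3066,0.8147,5.5452) = e^{-i·0·1.3066}·d^2_{0,-1}(0.8147)·e^{-i·-1·5.5452}. Compute d first:
c=cos(0.814700/2)=0.918174, s=sin(0.814700/2)=0.396178; N=√[2·2·1·6]=4.898979
k: max(0,(-1)−(0))=0 … min(2+(-1),2−(0))=1
  k=0: (−1)^1·4.8990/(2)·0.9182^3·0.3962^1 = -0.751174
  k=1: (−1)^2·4.8990/(2)·0.9182^1·0.3962^3 = +0.139852
d^2_{0,-1}(0.8147) = -0.751174 +0.139852 = -0.611321
Phases: e^{-i·(0)·1.3066}=+1.000000+0.000000i, e^{-i·(-1)·5.5452}=+0.739826-0.672799i ⇒ D=-0.452271+0.411296i

Re=-0.4523 Im=0.4113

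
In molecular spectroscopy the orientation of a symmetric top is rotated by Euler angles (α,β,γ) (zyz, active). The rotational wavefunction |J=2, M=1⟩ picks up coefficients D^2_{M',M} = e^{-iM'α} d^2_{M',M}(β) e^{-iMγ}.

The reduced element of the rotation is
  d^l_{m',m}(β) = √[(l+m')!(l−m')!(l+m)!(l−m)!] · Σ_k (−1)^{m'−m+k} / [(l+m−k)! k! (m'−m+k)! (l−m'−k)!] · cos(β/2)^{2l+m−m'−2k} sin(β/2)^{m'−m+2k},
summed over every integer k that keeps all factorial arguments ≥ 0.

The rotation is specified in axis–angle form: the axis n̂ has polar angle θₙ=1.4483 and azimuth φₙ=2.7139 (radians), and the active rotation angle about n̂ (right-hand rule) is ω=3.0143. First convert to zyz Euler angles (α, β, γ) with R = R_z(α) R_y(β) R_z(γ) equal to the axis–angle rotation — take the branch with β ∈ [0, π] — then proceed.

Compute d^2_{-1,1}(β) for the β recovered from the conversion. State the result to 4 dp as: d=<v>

d=-0.9069

Axis–angle → zyz. n̂ = (sinθₙcosφₙ, sinθₙsinφₙ, cosθₙ) = (-0.903107, +0.411664, +0.122190), ω = 3.0143.
R = I cosω + sinω [n̂]ₓ + (1−cosω) n̂n̂ᵀ gives
  R = [+0.632696, -0.756058, -0.167548; -0.725034, -0.654345, +0.214844; -0.272069, -0.014453, -0.962169]
β = atan2(√(R₁₃²+R₂₃²), R₃₃) = 2.865651; α = atan2(R₂₃, R₁₃) mod 2π = 2.233135; γ = atan2(R₃₂, −R₃₁) mod 2π = 6.230113
d^2_{-1,1}(β=2.8657) via the finite sum:
Half-angle: c=0.137533, s=0.990497. N=√(1·6·6·1)=6.000000
The bounds max(0,m−m')=2 and min(l+m,l−m')=3 give 2 terms
  k=2: (−1)^0·6.0000/(2)·0.1375^2·0.9905^2 = +0.055673
  k=3: (−1)^1·6.0000/(6)·0.1375^0·0.9905^4 = -0.962527
d^2_{-1,1}(2.8657) = +0.055673 -0.962527 = -0.906854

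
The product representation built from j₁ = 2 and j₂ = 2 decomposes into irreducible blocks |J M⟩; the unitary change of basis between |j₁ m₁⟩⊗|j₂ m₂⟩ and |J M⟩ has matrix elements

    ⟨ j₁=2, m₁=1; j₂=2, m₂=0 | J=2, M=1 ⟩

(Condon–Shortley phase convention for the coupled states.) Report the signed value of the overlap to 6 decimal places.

triangle: 2!·2!·2!/7! = 8/5040
(j±m)!: 3!·1!·2!·2!·3!·1! = 144
prefactor² = (2J+1)·Δ·N² = 8/7
  k=0: +1/(0!·2!·1!·2!·1!·0!) = 1/4
  k=1: −1/(1!·1!·0!·1!·2!·1!) = -1/2
Σ = -1/4  ⇒  CG² = 8/7·(-1/4)² = 1/14
CG = −√(1/14) = -0.267261

-0.267261  (= −√(1/14))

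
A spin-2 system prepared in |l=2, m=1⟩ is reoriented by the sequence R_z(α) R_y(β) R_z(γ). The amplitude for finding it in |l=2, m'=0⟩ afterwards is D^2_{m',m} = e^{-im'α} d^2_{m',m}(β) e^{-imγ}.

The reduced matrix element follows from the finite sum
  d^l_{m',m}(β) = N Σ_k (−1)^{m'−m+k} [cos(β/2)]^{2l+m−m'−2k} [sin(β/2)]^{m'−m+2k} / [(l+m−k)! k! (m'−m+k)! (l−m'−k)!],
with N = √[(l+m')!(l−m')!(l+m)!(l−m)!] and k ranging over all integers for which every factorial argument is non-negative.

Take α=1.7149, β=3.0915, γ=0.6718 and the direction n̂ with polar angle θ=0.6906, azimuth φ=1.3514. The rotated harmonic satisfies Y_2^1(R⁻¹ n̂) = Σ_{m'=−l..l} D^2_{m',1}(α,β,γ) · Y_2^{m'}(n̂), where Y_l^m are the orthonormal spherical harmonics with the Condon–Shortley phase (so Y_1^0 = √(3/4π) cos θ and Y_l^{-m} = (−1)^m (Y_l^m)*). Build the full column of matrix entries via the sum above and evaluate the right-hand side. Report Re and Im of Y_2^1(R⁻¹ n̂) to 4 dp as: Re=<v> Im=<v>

Re=-0.3640 Im=0.1240

Need the full column D^2_{m',1} for m'=−2..2 at α=1.7149, β=3.0915, γ=0.6718.
cos(β/2)=0.025044, sin(β/2)=0.999686
d^2_{-2,1}: single k=3 term ⇒ +0.050040;  D = -0.046404+0.018728i
d^2_{-1,1}: k∈[2..3] ⇒ +0.001880 -0.998746 = -0.996866;  D = -0.501966-0.861261i
d^2_{0,1}: k∈[1..2] ⇒ +0.000038 -0.061287 = -0.061248;  D = -0.047939+0.038121i
d^2_{1,1}: k∈[0..1] ⇒ +0.000000 -0.001880 = -0.001880;  D = +0.001369+0.001288i
d^2_{2,1}: single k=0 term ⇒ -0.000031;  D = +0.000018-0.000026i
Y_2^{m'}(θ=0.6906,φ=1.3514) and Σ D·Y over m':
  (-0.0464+0.0187i)·(-0.1419-0.0666i)  (-0.5020-0.8613i)·(+0.0826-0.3703i)  (-0.0479+0.0381i)·(+0.2469+0.0000i)  (+0.0014+0.0013i)·(-0.0826-0.3703i)  (+0.0000-0.0000i)·(-0.1419+0.0666i)
Y_2^1(R⁻¹ n̂) = -0.363973+0.123984i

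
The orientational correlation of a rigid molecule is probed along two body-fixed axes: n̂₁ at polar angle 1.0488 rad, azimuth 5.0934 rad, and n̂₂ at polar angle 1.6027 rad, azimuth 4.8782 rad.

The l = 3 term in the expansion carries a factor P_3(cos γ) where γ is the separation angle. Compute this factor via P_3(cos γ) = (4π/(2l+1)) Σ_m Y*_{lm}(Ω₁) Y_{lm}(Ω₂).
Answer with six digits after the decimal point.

0.186285

Expand P_3 via completeness: Σ_{m} conj(Y_{3,m}) at Ω₁ times Y_{3,m} at Ω₂ —
  [-3]  conj(Y_{3,-3})(Ω₁) = -0.24726 + 0.11273j ; Y_{3,-3}(Ω₂) = -0.19878 - 0.36610j ; Δ = 0.09042 + 0.06811j
  [-2]  conj(Y_{3,-2})(Ω₁) = -0.27700 - 0.26434j ; Y_{3,-2}(Ω₂) = 0.03079 - 0.01060j ; Δ = -0.01133 - 0.00520j
  [-1]  conj(Y_{3,-1})(Ω₁) = 0.02532 - 0.06321j ; Y_{3,-1}(Ω₂) = -0.05304 - 0.31696j ; Δ = -0.02138 - 0.00467j
  [+0]  conj(Y_{3,0})(Ω₁) = -0.32691 + 0.00000j ; Y_{3,0}(Ω₂) = 0.03565 + 0.00000j ; Δ = -0.01165 + 0.00000j
  [+1]  conj(Y_{3,1})(Ω₁) = -0.02532 - 0.06321j ; Y_{3,1}(Ω₂) = 0.05304 - 0.31696j ; Δ = -0.02138 + 0.00467j
  [+2]  conj(Y_{3,2})(Ω₁) = -0.27700 + 0.26434j ; Y_{3,2}(Ω₂) = 0.03079 + 0.01060j ; Δ = -0.01133 + 0.00520j
  [+3]  conj(Y_{3,3})(Ω₁) = 0.24726 + 0.11273j ; Y_{3,3}(Ω₂) = 0.19878 - 0.36610j ; Δ = 0.09042 - 0.06811j
Total Σ_m = 0.10377 + 0.00000j. Multiply by 1.795196: 0.18629 + 0.00000j. P_3(cos γ) = 0.186285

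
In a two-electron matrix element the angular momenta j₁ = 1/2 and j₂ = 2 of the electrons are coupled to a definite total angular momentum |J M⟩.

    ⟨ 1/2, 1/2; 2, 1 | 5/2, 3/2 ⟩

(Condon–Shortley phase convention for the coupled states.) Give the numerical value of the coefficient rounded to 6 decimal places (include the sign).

+0.894427  (= +√(4/5))

j₁+j₂−J=0  J+j₁−j₂=1  J−j₁+j₂=4  j₁+j₂+J+1=6
(j₁±m₁, j₂±m₂, J±M) = (1,0,3,1,4,1)
P² = 144/5
sum k=0..0:
  [0] +1/6 = 1/6
S = 1/6
C² = P²·S² = 4/5 ; C = +0.894427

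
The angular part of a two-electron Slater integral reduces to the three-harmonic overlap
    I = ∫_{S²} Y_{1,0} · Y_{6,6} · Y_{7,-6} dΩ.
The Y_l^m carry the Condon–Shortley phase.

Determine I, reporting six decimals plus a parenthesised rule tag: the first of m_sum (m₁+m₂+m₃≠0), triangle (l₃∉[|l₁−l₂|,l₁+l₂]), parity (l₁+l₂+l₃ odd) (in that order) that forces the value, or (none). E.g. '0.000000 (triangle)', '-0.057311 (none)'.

m-sum 0 ✓  L=14 even ✓  5≤7≤7 ✓
Π(2lᵢ+1) = 3×13×15 = 585
triangle coeff Δ(1,6,7) = 1/1365
Σ_t [0,0]: t=0:+1/518400 = 1/518400
(3j)²=7/195 [(1 6 7; 0 0 0)], sign=-1
Σ_t [0,0]: t=0:+1/479001600 = 1/479001600
(3j)²=1/105 [(1 6 7; 0 6 -6)], sign=-1
⇒ 4πI² = 1/5
I = (+1)√(1/5/(4π)) = 0.12615663
No selection rule forces the value: the integral is nonzero (none).

0.126157 (none)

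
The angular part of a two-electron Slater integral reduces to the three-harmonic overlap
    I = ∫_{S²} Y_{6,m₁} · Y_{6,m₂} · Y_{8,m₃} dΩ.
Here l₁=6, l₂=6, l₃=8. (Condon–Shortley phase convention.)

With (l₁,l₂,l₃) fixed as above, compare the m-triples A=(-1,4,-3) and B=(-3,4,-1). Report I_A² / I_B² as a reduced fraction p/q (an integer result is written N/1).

Shared (l₁,l₂,l₃)=(6,6,8): N and (l;000)² cancel in I_A²/I_B².
A: Δ = 4!·8!·8!/21! = 1/1309458150; Racah Σ t=2..4: t=2:+1/116121600 t=3:−1/17418240 t=4:+1/24883200 = -1/116121600; ⇒ 3j(6 6 8; -1 4 -3)² = 5/4199, sgn +1
B: Δ = 4!·8!·8!/21! = 1/1309458150; Racah Σ t=2..4: t=2:+1/812851200 t=3:−1/43545600 t=4:+1/24883200 = 1/54190080; ⇒ 3j(6 6 8; -3 4 -1)² = 2430/323323, sgn -1
I_A²/I_B² = (5/4199)/(2430/323323) = 77/486

77/486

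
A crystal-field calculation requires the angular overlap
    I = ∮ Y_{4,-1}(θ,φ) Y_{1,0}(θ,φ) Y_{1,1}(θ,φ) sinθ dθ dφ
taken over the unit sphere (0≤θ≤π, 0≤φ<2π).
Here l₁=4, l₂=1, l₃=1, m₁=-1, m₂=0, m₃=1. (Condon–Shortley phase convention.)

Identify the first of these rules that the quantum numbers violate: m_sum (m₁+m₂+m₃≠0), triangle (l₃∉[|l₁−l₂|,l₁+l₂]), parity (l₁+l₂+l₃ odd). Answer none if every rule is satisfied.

triangle

azimuthal sum: -1 + 0 + 1 = 0  ✓
l₃ must lie in [3,5]; have l₃=1  ✗
L = 4 + 1 + 1 = 6 (even)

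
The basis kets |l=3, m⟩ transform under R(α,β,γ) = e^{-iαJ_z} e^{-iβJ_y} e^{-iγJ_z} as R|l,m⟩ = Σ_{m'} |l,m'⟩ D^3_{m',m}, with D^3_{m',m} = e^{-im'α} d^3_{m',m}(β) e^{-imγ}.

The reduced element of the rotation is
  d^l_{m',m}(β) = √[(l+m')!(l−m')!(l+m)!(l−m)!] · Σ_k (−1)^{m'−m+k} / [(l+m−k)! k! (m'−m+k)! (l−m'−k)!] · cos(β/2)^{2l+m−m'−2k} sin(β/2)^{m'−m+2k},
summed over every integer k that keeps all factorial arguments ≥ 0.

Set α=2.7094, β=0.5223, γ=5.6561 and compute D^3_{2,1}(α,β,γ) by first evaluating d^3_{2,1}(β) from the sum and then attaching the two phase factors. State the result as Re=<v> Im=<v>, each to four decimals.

D^3_{2,1}(2.7094,0.5223,5.6561) = e^{-i·2·2.7094}·d^3_{2,1}(0.5223)·e^{-i·1·5.6561}. Compute d first:
With c≡cos(β/2)=0.966094 and s≡sin(β/2)=0.258192, N=[120·1·24·2]^{1/2}=75.894664
Admissible k: 0..1 (factorial args all ≥0)
  k=0: (−1)^1·75.8947/(24)·0.9661^5·0.2582^1 = -0.687129
  k=1: (−1)^2·75.8947/(12)·0.9661^3·0.2582^3 = +0.098156
d^3_{2,1}(0.5223) = -0.687129 +0.098156 = -0.588974
Attach z-rotation phases: D = e^{-i(2)(2.7094)}·(-0.588974)·e^{-i(1)(5.6561)} = -0.046672-0.587122i

Re=-0.0467 Im=-0.5871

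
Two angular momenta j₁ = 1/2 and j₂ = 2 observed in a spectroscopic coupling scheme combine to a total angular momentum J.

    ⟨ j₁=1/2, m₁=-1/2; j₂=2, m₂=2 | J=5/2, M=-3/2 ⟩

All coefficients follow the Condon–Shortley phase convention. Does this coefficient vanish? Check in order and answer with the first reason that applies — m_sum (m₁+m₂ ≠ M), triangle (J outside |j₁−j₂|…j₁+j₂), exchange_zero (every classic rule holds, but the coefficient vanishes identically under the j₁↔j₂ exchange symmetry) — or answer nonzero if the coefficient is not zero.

m-sum: m₁+m₂ = -1/2+2 = 3/2, M = -3/2  ✗ ⇒ coefficient is 0

m_sum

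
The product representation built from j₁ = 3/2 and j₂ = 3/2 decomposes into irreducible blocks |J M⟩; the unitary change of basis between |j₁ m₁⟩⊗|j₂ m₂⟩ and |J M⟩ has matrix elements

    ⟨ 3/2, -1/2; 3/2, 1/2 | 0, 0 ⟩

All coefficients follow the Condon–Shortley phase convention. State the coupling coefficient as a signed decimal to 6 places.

j₁+j₂−J=3  J+j₁−j₂=0  J−j₁+j₂=0  j₁+j₂+J+1=4
(j₁±m₁, j₂±m₂, J±M) = (1,2,2,1,0,0)
P² = 1
sum k=2..2:
  [2] +1/2 = 1/2
S = 1/2
C² = P²·S² = 1/4 ; C = +0.500000

+0.500000  (= +√(1/4))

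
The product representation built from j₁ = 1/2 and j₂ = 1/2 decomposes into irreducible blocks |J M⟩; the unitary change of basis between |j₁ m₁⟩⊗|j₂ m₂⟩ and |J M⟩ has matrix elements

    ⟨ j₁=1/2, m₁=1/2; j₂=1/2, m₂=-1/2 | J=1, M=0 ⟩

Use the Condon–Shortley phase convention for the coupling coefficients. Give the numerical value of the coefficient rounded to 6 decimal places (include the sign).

+0.707107  (= +√(1/2))

triangle: 0!*1!*1!/3! = 1/6
(j±m)!: 1!*0!*0!*1!*1!*1! = 1
prefactor² = (2J+1)*Δ*N² = 1/2
  k=0: +1/(0!*0!*0!*0!*1!*1!) = 1
Σ = 1  ⇒  CG² = 1/2*1² = 1/2
CG = +√(1/2) = +0.707107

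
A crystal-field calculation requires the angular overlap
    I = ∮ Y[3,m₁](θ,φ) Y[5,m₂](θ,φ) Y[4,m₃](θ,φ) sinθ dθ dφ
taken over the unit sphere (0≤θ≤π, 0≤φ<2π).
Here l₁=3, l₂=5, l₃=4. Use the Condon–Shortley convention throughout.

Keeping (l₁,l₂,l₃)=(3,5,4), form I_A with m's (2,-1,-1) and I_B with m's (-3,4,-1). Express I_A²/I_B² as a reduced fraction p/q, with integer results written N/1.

625/1134

l's match ⇒ only the (l;m) 3-j factors differ between A and B.
A: triangle coeff Δ(3,5,4) = 1/180180; Σ_t [0,1]: t=0:+1/1152 t=1:−1/432 = -5/3456; (3j)²=625/36036 [(3 5 4; 2 -1 -1)], sign=+1
B: triangle coeff Δ(3,5,4) = 1/180180; Σ_t [4,4]: t=4:+1/5760 = 1/5760; (3j)²=9/286 [(3 5 4; -3 4 -1)], sign=-1
I_A²/I_B² = (625/36036)/(9/286) = 625/1134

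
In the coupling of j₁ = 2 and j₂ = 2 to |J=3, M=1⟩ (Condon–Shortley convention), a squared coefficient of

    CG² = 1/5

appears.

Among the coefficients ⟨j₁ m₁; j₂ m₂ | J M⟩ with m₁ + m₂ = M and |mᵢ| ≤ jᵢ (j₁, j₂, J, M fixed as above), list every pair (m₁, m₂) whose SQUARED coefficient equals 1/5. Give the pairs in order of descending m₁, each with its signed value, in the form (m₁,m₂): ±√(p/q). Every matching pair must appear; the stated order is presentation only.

(1,0): +√(1/5); (0,1): −√(1/5)

Admissible pairs with m₁+m₂ = M = 1: (-1,2), (0,1), (1,0), (2,-1)
  (m₁,m₂)=(2,-1): CG² = 3/10, CG = +√(3/10)
  (m₁,m₂)=(1,0): CG² = 1/5, CG = +√(1/5)   ← matches the target
  (m₁,m₂)=(0,1): CG² = 1/5, CG = −√(1/5)   ← matches the target
  (m₁,m₂)=(-1,2): CG² = 3/10, CG = −√(3/10)
Pairs with CG² = 1/5: (1,0): +√(1/5); (0,1): −√(1/5)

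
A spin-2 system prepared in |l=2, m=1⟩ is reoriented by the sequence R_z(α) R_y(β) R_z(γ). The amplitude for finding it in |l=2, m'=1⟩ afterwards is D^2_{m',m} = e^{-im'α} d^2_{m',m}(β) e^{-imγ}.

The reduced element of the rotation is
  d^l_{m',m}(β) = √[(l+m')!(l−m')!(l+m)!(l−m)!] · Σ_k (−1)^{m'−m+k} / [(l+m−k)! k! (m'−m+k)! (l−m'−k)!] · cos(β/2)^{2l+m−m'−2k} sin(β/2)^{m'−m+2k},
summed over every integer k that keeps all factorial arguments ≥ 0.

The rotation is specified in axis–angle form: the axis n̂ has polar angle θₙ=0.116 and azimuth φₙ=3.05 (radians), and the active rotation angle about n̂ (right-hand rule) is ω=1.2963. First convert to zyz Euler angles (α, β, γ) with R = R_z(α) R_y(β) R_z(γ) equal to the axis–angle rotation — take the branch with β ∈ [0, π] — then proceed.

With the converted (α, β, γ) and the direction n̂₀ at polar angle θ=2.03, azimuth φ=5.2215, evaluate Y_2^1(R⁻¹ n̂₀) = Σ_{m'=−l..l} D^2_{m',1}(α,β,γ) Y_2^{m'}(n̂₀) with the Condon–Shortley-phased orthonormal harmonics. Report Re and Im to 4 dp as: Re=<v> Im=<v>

Axis–angle → zyz. n̂ = (sinθₙcosφₙ, sinθₙsinφₙ, cosθₙ) = (-0.115255, +0.010586, +0.993280), ω = 1.2963.
R = I cosω + sinω [n̂]ₓ + (1−cosω) n̂n̂ᵀ gives
  R = [+0.280745, -0.956982, -0.073259; +0.955204, +0.271144, +0.118605; -0.093639, -0.103275, +0.990235]
β = atan2(√(R₁₃²+R₂₃²), R₃₃) = 0.139861; α = atan2(R₂₃, R₁₃) mod 2π = 2.124111; γ = atan2(R₃₂, −R₃₁) mod 2π = 5.448889
Need the full column D^2_{m',1} for m'=−2..2 at α=2.1241, β=0.1399, γ=5.4489.
cos(β/2)=0.997556, sin(β/2)=0.069874
d^2_{-2,1}: single k=3 term ⇒ +0.000681;  D = +0.000246-0.000635i
d^2_{-1,1}: k∈[2..3] ⇒ +0.014575 -0.000024 = +0.014552;  D = -0.014308+0.002651i
d^2_{0,1}: k∈[1..2] ⇒ +0.169903 -0.000834 = +0.169069;  D = +0.113564+0.125251i
d^2_{1,1}: k∈[0..1] ⇒ +0.990259 -0.014575 = +0.975684;  D = +0.270555-0.937421i
d^2_{2,1}: single k=0 term ⇒ -0.138725;  D = +0.133613-0.037314i
Y_2^{m'}(θ=2.03,φ=5.2215) and Σ D·Y over m':
  (+0.0002-0.0006i)·(-0.1629+0.2642i)  (-0.0143+0.0027i)·(-0.1496-0.2680i)  (+0.1136+0.1253i)·(-0.1295+0.0000i)  (+0.2706-0.9374i)·(+0.1496-0.2680i)  (+0.1336-0.0373i)·(-0.1629-0.2642i)
Y_2^1(R⁻¹ n̂) = -0.254125-0.254593i

Re=-0.2541 Im=-0.2546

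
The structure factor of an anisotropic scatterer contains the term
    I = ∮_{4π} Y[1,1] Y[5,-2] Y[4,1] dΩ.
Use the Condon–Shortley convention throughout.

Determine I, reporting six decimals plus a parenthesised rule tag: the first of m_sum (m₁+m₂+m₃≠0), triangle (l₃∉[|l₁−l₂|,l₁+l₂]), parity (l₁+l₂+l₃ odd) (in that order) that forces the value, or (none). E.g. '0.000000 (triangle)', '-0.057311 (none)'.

Checks pass: Σm=0; 10 even; l₃=4∈[4,6].
(2·1+1)(2·5+1)(2·4+1) = 297
Δ: 2! 0! 8! / 11! → 1/495
sum: t=1:−1/576 = -1/576
3j²(1 5 4; 0 0 0) = Δ·Π!·Σ² = 5/99  (sign -1)
sum: t=0:+1/1440 = 1/1440
3j²(1 5 4; 1 -2 1) = Δ·Π!·Σ² = 7/165  (sign -1)
combine: 4πI² = 297·5/99·7/165 = 7/11
take √, sign +1: I = 0.22503380
No selection rule forces the value: the integral is nonzero (none).

0.225034 (none)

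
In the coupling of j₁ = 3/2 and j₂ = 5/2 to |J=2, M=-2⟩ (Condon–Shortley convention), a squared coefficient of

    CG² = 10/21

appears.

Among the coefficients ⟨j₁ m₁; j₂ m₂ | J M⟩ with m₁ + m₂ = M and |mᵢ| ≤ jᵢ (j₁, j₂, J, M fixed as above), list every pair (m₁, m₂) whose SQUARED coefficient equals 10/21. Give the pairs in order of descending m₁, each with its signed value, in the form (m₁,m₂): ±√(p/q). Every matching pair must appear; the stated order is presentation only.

(1/2,-5/2): +√(10/21)

Admissible pairs with m₁+m₂ = M = -2: (-3/2,-1/2), (-1/2,-3/2), (1/2,-5/2)
  (m₁,m₂)=(1/2,-5/2): CG² = 10/21, CG = +√(10/21)   ← matches the target
  (m₁,m₂)=(-1/2,-3/2): CG² = 8/21, CG = −√(8/21)
  (m₁,m₂)=(-3/2,-1/2): CG² = 1/7, CG = +√(1/7)
Pairs with CG² = 10/21: (1/2,-5/2): +√(10/21)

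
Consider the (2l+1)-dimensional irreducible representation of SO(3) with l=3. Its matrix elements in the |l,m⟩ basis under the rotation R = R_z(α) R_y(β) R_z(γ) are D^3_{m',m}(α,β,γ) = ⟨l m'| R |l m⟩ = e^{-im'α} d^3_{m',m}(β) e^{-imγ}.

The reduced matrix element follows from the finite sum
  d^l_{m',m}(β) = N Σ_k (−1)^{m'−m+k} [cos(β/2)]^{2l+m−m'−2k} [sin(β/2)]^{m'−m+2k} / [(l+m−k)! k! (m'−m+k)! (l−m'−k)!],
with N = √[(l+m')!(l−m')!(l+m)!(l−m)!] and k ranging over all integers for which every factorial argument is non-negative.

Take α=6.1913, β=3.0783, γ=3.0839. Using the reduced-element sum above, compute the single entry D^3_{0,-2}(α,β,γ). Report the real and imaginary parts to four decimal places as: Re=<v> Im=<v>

Re=-0.0054 Im=0.0006

D^3_{0,-2}(6.1913,3.0783,3.0839) = e^{-i·0·6.1913}·d^3_{0,-2}(3.0783)·e^{-i·-2·3.0839}. Compute d first:
c=cos(3.078300/2)=0.031641, s=sin(3.078300/2)=0.999499; N=√[6·6·1·120]=65.726707
k: max(0,(-2)−(0))=0 … min(3+(-2),3−(0))=1
  k=0: (−1)^2·65.7267/(12)·0.0316^4·0.9995^2 = +0.000005
  k=1: (−1)^3·65.7267/(12)·0.0316^2·0.9995^4 = -0.005473
d^3_{0,-2}(3.0783) = +0.000005 -0.005473 = -0.005467
Attach z-rotation phases: D = e^{-i(0)(6.1913)}·(-0.005467)·e^{-i(-2)(3.0839)} = -0.005431+0.000629i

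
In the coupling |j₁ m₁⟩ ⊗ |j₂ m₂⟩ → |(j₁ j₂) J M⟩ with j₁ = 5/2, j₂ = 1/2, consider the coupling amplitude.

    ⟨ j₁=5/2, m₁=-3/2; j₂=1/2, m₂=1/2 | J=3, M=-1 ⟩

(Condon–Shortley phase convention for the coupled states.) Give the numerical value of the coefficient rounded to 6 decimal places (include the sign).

√[7·0!5!1!/7! · 1!4!1!0!2!4!] = √(192)
  +(−1)^0/∏(0,0,4,1,1,0)! = 1/24  (running 1/24)
⟨..|..⟩ = √(192)·(1/24) = +0.577350

+0.577350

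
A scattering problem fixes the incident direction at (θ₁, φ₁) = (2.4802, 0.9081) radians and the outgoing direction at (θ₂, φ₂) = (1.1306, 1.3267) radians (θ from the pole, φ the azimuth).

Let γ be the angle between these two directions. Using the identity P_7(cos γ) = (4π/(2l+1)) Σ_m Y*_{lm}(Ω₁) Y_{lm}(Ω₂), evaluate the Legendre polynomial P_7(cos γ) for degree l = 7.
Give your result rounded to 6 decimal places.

-0.282107

Summing Y*_{l m}(θ₁,φ₁)·Y_{l m}(θ₂,φ₂) over m ∈ [−7, 7]; prefactor 4π/(2·7+1) = 0.837758:
  m=-7: Y*=(0.016447, 0.001211)  Y=(-0.245634, -0.034084)  product (-0.003999, -0.000858)
  m=-6: Y*=(-0.053234, 0.058746)  Y=(-0.046336, -0.434588)  product (0.027997, 0.020413)
  m=-5: Y*=(-0.038930, -0.224249)  Y=(0.284125, -0.103815)  product (-0.034341, -0.059673)
  m=-4: Y*=(0.370417, 0.197960)  Y=(-0.075016, -0.110976)  product (-0.005818, -0.055958)
  m=-3: Y*=(-0.406736, 0.180318)  Y=(0.233809, -0.260063)  product (-0.048205, 0.147937)
  m=-2: Y*=(0.022119, -0.088317)  Y=(0.012465, 0.006620)  product (0.000860, -0.000954)
  m=-1: Y*=(-0.224224, -0.287307)  Y=(0.080454, -0.323025)  product (-0.110847, 0.049315)
  m=+0: Y*=(0.214546, -0.000000)  Y=(0.055766, 0.000000)  product (0.011964, 0.000000)
  m=+1: Y*=(0.224224, -0.287307)  Y=(-0.080454, -0.323025)  product (-0.110847, -0.049315)
  m=+2: Y*=(0.022119, 0.088317)  Y=(0.012465, -0.006620)  product (0.000860, 0.000954)
  m=+3: Y*=(0.406736, 0.180318)  Y=(-0.233809, -0.260063)  product (-0.048205, -0.147937)
  m=+4: Y*=(0.370417, -0.197960)  Y=(-0.075016, 0.110976)  product (-0.005818, 0.055958)
  m=+5: Y*=(0.038930, -0.224249)  Y=(-0.284125, -0.103815)  product (-0.034341, 0.059673)
  m=+6: Y*=(-0.053234, -0.058746)  Y=(-0.046336, 0.434588)  product (0.027997, -0.020413)
  m=+7: Y*=(-0.016447, 0.001211)  Y=(0.245634, -0.034084)  product (-0.003999, 0.000858)
Total Σ_m = (-0.336741, 0.000000). Multiply by 0.837758: (-0.282107, 0.000000). P_7(cos γ) = -0.282107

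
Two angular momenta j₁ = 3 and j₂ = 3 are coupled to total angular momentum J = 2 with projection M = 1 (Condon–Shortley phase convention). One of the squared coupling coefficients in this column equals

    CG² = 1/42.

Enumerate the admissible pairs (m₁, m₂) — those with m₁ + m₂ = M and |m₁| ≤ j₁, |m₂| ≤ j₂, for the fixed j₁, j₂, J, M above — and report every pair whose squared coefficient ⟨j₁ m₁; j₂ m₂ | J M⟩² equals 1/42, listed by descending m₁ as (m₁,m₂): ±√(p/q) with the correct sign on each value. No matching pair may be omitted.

Admissible pairs with m₁+m₂ = M = 1: (-2,3), (-1,2), (0,1), (1,0), (2,-1), (3,-2)
  (m₁,m₂)=(3,-2): CG² = 25/84, CG = +√(25/84)
  (m₁,m₂)=(2,-1): CG² = 5/28, CG = −√(5/28)
  (m₁,m₂)=(1,0): CG² = 1/42, CG = +√(1/42)   ← matches the target
  (m₁,m₂)=(0,1): CG² = 1/42, CG = +√(1/42)   ← matches the target
  (m₁,m₂)=(-1,2): CG² = 5/28, CG = −√(5/28)
  (m₁,m₂)=(-2,3): CG² = 25/84, CG = +√(25/84)
Pairs with CG² = 1/42: (1,0): +√(1/42); (0,1): +√(1/42)

(1,0): +√(1/42); (0,1): +√(1/42)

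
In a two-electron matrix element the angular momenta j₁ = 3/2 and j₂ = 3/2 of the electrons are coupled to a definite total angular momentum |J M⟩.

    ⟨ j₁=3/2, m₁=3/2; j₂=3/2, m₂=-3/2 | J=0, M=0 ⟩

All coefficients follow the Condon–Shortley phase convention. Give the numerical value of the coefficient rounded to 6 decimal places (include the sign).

+0.500000

√[1·3!0!0!/4! · 3!0!0!3!0!0!] = √(9)
  +(−1)^0/∏(0,3,0,0,0,0)! = 1/6  (running 1/6)
⟨..|..⟩ = √(9)·(1/6) = +0.500000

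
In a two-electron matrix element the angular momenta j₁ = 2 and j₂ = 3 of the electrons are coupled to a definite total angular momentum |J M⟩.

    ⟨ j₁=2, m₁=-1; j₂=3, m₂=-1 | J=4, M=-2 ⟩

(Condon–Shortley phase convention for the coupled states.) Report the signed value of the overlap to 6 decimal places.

j₁+j₂−J=1  J+j₁−j₂=3  J−j₁+j₂=5  j₁+j₂+J+1=10
(j₁±m₁, j₂±m₂, J±M) = (1,3,2,4,2,6)
P² = 5184/7
sum k=0..1:
  [0] +1/72 = 1/72
  [1] −1/48 = -1/48
S = -1/144
C² = P²·S² = 1/28 ; C = -0.188982

−√(1/28) = -0.188982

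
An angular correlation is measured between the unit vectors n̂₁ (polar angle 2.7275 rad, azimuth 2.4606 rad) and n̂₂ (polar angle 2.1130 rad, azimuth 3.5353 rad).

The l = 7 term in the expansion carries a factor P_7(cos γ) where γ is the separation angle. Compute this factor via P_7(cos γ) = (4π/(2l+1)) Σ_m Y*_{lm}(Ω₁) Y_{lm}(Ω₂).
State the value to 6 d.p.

Expand P_7 via completeness: Σ_{m} conj(Y_{7,m}) at Ω₁ times Y_{7,m} at Ω₂ —
  term(m=-7) = +0.000047-0.000137i   from Y*(Ω₁)=-0.000047-0.000852i, Y(Ω₂)=+0.156758+0.063639i
  term(m=-6) = +0.002734-0.000455i   from Y*(Ω₁)=+0.004261-0.005888i, Y(Ω₂)=+0.271284+0.268021i
  term(m=-5) = +0.009792+0.012588i   from Y*(Ω₁)=+0.036970-0.009968i, Y(Ω₂)=+0.161332+0.384004i
  term(m=-4) = -0.005259+0.011981i   from Y*(Ω₁)=+0.127076+0.056387i, Y(Ω₂)=+0.000380+0.094115i
  term(m=-3) = +0.106599-0.008815i   from Y*(Ω₁)=+0.157763+0.308908i, Y(Ω₂)=+0.117147-0.285256i
  term(m=-2) = +0.072521+0.111028i   from Y*(Ω₁)=-0.111785+0.527536i, Y(Ω₂)=+0.173543-0.174244i
  term(m=-1) = +0.034364-0.063492i   from Y*(Ω₁)=-0.259576+0.210336i, Y(Ω₂)=-0.199557+0.082895i
  term(m=+0) = -0.090171+0.000000i   from Y*(Ω₁)=+0.326370-0.000000i, Y(Ω₂)=-0.276283+0.000000i
  term(m=+1) = +0.034364+0.063492i   from Y*(Ω₁)=+0.259576+0.210336i, Y(Ω₂)=+0.199557+0.082895i
  term(m=+2) = +0.072521-0.111028i   from Y*(Ω₁)=-0.111785-0.527536i, Y(Ω₂)=+0.173543+0.174244i
  term(m=+3) = +0.106599+0.008815i   from Y*(Ω₁)=-0.157763+0.308908i, Y(Ω₂)=-0.117147-0.285256i
  term(m=+4) = -0.005259-0.011981i   from Y*(Ω₁)=+0.127076-0.056387i, Y(Ω₂)=+0.000380-0.094115i
  term(m=+5) = +0.009792-0.012588i   from Y*(Ω₁)=-0.036970-0.009968i, Y(Ω₂)=-0.161332+0.384004i
  term(m=+6) = +0.002734+0.000455i   from Y*(Ω₁)=+0.004261+0.005888i, Y(Ω₂)=+0.271284-0.268021i
  term(m=+7) = +0.000047+0.000137i   from Y*(Ω₁)=+0.000047-0.000852i, Y(Ω₂)=-0.156758+0.063639i
Total Σ_m = +0.351427+0.000000i. Multiply by 0.837758: +0.294411+0.000000i. P_7(cos γ) = 0.294411

0.294411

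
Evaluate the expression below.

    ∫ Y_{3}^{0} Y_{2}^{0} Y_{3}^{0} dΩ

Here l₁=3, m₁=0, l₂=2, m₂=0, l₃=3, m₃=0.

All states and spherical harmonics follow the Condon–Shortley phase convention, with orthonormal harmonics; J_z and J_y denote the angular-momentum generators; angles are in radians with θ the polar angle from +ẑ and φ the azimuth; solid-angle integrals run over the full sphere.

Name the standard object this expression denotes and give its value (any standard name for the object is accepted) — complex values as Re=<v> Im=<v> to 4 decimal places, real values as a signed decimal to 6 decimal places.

This is a Gaunt coefficient — the integral of a triple product of spherical harmonics over the sphere.
Checks pass: Σm=0; 8 even; l₃=3∈[1,5].
(2·3+1)(2·2+1)(2·3+1) = 245
Δ: 2! 4! 2! / 9! → 1/3780
sum: t=0:+1/24 t=1:−1/4 t=2:+1/24 = -1/6
3j²(3 2 3; 0 0 0) = Δ·Π!·Σ² = 4/105  (sign +1)
(m-triple is (0,0,0) — same symbol as above.)
combine: 4πI² = 245·4/105·4/105 = 16/45
take √, sign +1: I = 0.16820883

Gaunt coefficient, +0.168209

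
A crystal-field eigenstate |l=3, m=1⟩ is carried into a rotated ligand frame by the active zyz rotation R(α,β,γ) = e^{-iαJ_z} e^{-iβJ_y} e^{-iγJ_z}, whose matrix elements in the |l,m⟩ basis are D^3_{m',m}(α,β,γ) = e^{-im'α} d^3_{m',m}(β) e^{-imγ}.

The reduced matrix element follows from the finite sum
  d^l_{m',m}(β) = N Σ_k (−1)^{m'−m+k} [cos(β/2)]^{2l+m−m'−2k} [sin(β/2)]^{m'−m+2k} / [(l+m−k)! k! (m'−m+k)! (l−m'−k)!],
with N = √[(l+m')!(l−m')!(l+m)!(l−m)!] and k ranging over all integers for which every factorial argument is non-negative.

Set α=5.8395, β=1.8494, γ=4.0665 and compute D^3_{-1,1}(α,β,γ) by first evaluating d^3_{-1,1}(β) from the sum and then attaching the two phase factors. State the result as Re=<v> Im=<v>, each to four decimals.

Re=0.0837 Im=-0.4084

Split into d^3_{-1,1}(β=1.8494) × two z-phases.
With c≡cos(β/2)=0.602074 and s≡sin(β/2)=0.798440, N=[2·24·24·2]^{1/2}=48.000000
k: max(0,(1)−(-1))=2 … min(3+(1),3−(-1))=4
  k=2: (−1)^0·48.0000/(8)·0.6021^4·0.7984^2 = +0.502616
  k=3: (−1)^1·48.0000/(6)·0.6021^2·0.7984^4 = -1.178581
  k=4: (−1)^2·48.0000/(48)·0.6021^0·0.7984^6 = +0.259092
d^3_{-1,1}(1.8494) = +0.502616 -1.178581 +0.259092 = -0.416873
Phases: e^{-i·(-1)·5.8395}=+0.903176-0.429271i, e^{-i·(1)·4.0665}=-0.601909+0.798565i ⇒ D=+0.083720-0.408380i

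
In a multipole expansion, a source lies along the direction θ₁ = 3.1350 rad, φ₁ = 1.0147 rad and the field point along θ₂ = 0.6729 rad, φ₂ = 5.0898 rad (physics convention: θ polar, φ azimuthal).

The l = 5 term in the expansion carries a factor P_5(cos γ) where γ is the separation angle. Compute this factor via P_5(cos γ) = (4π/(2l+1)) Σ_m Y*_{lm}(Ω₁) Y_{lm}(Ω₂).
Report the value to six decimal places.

0.413713

Term-by-term m-sum for l=5 (normalisation 4π/11 = 1.142397):
  m=-5: Y*=0.00000 - 0.00000j  Y=0.04148 - 0.01358j  product 0.00000 - 0.00000j
  m=-4: Y*=0.00000 + 0.00000j  Y=0.01058 - 0.17287j  product 0.00000 - 0.00000j
  m=-3: Y*=-0.00000 + 0.00000j  Y=-0.34153 - 0.16018j  product 0.00000 + 0.00000j
  m=-2: Y*=0.00007 - 0.00013j  Y=-0.31299 + 0.29441j  product 0.00002 + 0.00006j
  m=-1: Y*=0.00892 + 0.01434j  Y=0.02149 + 0.05422j  product -0.00059 + 0.00079j
  m=+0: Y*=-0.93530 + 0.00000j  Y=-0.38841 + 0.00000j  product 0.36328 + 0.00000j
  m=+1: Y*=-0.00892 + 0.01434j  Y=-0.02149 + 0.05422j  product -0.00059 - 0.00079j
  m=+2: Y*=0.00007 + 0.00013j  Y=-0.31299 - 0.29441j  product 0.00002 - 0.00006j
  m=+3: Y*=0.00000 + 0.00000j  Y=0.34153 - 0.16018j  product 0.00000 - 0.00000j
  m=+4: Y*=0.00000 - 0.00000j  Y=0.01058 + 0.17287j  product 0.00000 + 0.00000j
  m=+5: Y*=-0.00000 - 0.00000j  Y=-0.04148 - 0.01358j  product 0.00000 + 0.00000j
Total Σ_m = 0.36214 + 0.00000j. Multiply by 1.142397: 0.41371 + 0.00000j. P_5(cos γ) = 0.413713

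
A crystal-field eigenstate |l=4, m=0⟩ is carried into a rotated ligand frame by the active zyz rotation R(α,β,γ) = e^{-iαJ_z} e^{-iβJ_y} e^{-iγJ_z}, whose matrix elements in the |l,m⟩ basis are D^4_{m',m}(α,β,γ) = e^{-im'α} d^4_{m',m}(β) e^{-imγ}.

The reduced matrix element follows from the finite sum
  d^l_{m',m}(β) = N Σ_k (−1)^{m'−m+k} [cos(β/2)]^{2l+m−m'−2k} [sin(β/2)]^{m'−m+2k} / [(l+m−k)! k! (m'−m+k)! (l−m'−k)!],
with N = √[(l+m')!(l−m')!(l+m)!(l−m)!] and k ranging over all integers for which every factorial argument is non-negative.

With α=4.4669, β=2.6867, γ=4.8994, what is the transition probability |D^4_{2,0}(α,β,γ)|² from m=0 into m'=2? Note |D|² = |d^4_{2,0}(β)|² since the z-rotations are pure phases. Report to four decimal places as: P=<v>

First d^4_{2,0}(β=2.6867), then the phase factors e^{-i(2)α} and e^{-i(0)γ}:
Half-angle: c=0.225490, s=0.974245. N=√(720·2·24·24)=910.735966
Admissible k: 0..2 (factorial args all ≥0)
  k=0: (−1)^2·910.7360/(96)·0.2255^6·0.9742^2 = +0.001184
  k=1: (−1)^3·910.7360/(36)·0.2255^4·0.9742^4 = -0.058922
  k=2: (−1)^4·910.7360/(96)·0.2255^2·0.9742^6 = +0.412465
d^4_{2,0}(2.6867) = +0.001184 -0.058922 +0.412465 = +0.354727
|D^4_{2,0}|² = |d^4_{2,0}(β)|² = (+0.354727)² = 0.125831 (the z-rotation phases have unit modulus)

P=0.1258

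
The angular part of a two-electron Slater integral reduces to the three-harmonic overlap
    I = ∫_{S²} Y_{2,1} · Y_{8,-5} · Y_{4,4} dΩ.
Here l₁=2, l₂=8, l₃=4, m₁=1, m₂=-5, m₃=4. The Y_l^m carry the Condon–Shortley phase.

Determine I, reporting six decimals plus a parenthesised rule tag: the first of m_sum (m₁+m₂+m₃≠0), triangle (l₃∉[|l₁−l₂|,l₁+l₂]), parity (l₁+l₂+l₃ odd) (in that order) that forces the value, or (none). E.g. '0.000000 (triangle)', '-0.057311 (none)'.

triangle: need 6≤l₃≤10, have 4; I=0

0.000000 (triangle)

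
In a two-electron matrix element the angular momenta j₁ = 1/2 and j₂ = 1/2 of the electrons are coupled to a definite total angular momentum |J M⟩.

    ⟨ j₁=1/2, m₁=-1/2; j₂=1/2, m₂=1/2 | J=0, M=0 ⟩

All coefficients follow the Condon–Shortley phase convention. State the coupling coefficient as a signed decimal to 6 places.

−√(1/2) = -0.707107

triangle: 1!·0!·0!/2! = 1/2
(j±m)!: 0!·1!·1!·0!·0!·0! = 1
prefactor² = (2J+1)·Δ·N² = 1/2
  k=1: −1/(1!·0!·0!·0!·0!·0!) = -1
Σ = -1  ⇒  CG² = 1/2·(-1)² = 1/2
CG = −√(1/2) = -0.707107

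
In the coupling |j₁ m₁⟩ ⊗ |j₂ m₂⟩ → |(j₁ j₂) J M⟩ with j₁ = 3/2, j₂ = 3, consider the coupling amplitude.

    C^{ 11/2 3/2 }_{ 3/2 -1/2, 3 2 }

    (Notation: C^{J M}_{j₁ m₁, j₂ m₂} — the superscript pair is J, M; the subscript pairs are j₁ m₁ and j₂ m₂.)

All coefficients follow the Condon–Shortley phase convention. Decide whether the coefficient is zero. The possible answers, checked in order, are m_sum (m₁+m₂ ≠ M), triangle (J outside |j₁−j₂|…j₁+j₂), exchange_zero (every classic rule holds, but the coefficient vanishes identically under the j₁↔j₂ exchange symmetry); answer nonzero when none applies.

m-sum: m₁+m₂ = -1/2+2 = 3/2, M = 3/2  ✓
triangle: need |j₁−j₂| ≤ J ≤ j₁+j₂, i.e. J ∈ [3/2, 9/2]; J = 11/2 is outside ✗ ⇒ coefficient is 0

triangle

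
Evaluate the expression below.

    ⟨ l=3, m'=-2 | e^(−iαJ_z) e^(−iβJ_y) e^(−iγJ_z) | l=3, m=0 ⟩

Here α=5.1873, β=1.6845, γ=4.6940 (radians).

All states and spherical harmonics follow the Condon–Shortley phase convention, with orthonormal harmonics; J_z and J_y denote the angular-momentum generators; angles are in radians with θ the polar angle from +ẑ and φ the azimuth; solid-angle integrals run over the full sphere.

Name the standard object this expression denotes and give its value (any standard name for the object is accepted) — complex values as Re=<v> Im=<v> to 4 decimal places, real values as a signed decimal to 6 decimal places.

Wigner D-matrix element, Re=0.0892 Im=0.1247

This is a Wigner D-matrix element — the rotation-matrix element ⟨l m'| R(α,β,γ) |l m⟩ in the angular-momentum basis.
D^3_{-2,0}(5.1873,1.6845,4.6940) = e^{-i·-2·5.1873}·d^3_{-2,0}(1.6845)·e^{-i·0·4.6940}. Compute d first:
c=cos(1.684500/2)=0.665786, s=sin(1.684500/2)=0.746143; N=√[1·120·6·6]=65.726707
The bounds max(0,m−m')=2 and min(l+m,l−m')=3 give 2 terms
  k=2: (−1)^0·65.7267/(12)·0.6658^4·0.7461^2 = +0.599160
  k=3: (−1)^1·65.7267/(12)·0.6658^2·0.7461^4 = -0.752520
d^3_{-2,0}(1.6845) = +0.599160 -0.752520 = -0.153360
D = (-0.581828-0.813312i)·(-0.153360)·(+1.000000+0.000000i) = +0.089229+0.124729i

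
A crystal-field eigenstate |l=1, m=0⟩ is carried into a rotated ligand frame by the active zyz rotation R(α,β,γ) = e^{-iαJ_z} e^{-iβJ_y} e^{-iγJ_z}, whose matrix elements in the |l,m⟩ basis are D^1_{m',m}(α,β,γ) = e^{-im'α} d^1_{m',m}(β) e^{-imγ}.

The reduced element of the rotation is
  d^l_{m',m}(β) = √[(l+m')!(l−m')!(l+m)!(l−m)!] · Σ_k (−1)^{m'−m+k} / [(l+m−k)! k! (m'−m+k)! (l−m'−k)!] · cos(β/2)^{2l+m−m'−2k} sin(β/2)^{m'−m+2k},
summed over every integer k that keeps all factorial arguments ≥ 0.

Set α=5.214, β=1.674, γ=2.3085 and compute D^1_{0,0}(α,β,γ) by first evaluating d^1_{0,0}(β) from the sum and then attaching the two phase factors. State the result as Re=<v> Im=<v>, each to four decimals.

First d^1_{0,0}(β=1.6740), then the phase factors e^{-i(0)α} and e^{-i(0)γ}:
With c≡cos(β/2)=0.669694 and s≡sin(β/2)=0.742637, N=[1·1·1·1]^{1/2}=1.000000
The bounds max(0,m−m')=0 and min(l+m,l−m')=1 give 2 terms
  k=0: (−1)^0·1.0000/(1)·0.6697^2·0.7426^0 = +0.448490
  k=1: (−1)^1·1.0000/(1)·0.6697^0·0.7426^2 = -0.551510
d^1_{0,0}(1.6740) = +0.448490 -0.551510 = -0.103021
Attach z-rotation phases: D = e^{-i(0)(5.2140)}·(-0.103021)·e^{-i(0)(2.3085)} = -0.103021+0.000000i

Re=-0.1030 Im=0.0000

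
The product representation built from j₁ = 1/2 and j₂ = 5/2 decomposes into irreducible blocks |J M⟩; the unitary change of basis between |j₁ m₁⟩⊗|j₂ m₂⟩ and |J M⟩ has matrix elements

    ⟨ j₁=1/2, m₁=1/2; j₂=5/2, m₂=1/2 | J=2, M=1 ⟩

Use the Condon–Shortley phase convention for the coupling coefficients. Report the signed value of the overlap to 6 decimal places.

j₁+j₂−J=1  J+j₁−j₂=0  J−j₁+j₂=4  j₁+j₂+J+1=6
(j₁±m₁, j₂±m₂, J±M) = (1,0,3,2,3,1)
P² = 12
sum k=0..0:
  [0] +1/6 = 1/6
S = 1/6
C² = P²·S² = 1/3 ; C = +0.577350

+√(1/3) = +0.577350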